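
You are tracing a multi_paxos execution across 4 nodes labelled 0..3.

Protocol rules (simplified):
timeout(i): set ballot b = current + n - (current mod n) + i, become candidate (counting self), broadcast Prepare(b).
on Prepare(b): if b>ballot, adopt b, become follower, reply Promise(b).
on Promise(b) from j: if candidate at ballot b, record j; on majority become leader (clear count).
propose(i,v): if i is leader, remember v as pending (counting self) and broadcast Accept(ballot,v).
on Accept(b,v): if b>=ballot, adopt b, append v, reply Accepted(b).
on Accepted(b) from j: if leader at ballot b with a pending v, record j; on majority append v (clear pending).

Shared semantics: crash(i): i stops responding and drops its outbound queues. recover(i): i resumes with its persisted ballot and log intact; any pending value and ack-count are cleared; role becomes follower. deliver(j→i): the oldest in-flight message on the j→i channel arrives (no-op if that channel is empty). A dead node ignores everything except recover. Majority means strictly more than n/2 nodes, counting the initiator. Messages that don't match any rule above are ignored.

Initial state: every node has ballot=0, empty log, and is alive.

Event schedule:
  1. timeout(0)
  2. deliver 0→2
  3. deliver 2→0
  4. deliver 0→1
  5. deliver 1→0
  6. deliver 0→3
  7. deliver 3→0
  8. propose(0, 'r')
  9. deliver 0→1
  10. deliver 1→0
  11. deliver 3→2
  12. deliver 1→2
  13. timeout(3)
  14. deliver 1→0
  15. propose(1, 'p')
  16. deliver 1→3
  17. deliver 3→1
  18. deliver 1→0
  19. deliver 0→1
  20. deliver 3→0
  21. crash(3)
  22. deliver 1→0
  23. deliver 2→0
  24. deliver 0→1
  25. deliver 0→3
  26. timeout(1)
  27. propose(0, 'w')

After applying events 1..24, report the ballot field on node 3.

step 1 timeout(0): 0={cand,b=4,log=-}
step 2 deliver 0→2: 2={foll,b=4,log=-}
step 3 deliver 2→0: —
step 4 deliver 0→1: 1={foll,b=4,log=-}
step 5 deliver 1→0: 0={lead,b=4,log=-}
step 6 deliver 0→3: 3={foll,b=4,log=-}
step 7 deliver 3→0: —
step 8 propose(0,'r'): —
step 9 deliver 0→1: 1={foll,b=4,log=r}
step 10 deliver 1→0: —
step 11 deliver 3→2: —
step 12 deliver 1→2: —
step 13 timeout(3): 3={cand,b=11,log=-}
step 14 deliver 1→0: —
step 15 propose(1,'p'): —
step 16 deliver 1→3: —
step 17 deliver 3→1: 1={foll,b=11,log=r}
step 18 deliver 1→0: —
step 19 deliver 0→1: —
step 20 deliver 3→0: 0={foll,b=11,log=-}
step 21 crash(3): 3={✗cand,b=11,log=-}
step 22 deliver 1→0: —
step 23 deliver 2→0: —
step 24 deliver 0→1: —

11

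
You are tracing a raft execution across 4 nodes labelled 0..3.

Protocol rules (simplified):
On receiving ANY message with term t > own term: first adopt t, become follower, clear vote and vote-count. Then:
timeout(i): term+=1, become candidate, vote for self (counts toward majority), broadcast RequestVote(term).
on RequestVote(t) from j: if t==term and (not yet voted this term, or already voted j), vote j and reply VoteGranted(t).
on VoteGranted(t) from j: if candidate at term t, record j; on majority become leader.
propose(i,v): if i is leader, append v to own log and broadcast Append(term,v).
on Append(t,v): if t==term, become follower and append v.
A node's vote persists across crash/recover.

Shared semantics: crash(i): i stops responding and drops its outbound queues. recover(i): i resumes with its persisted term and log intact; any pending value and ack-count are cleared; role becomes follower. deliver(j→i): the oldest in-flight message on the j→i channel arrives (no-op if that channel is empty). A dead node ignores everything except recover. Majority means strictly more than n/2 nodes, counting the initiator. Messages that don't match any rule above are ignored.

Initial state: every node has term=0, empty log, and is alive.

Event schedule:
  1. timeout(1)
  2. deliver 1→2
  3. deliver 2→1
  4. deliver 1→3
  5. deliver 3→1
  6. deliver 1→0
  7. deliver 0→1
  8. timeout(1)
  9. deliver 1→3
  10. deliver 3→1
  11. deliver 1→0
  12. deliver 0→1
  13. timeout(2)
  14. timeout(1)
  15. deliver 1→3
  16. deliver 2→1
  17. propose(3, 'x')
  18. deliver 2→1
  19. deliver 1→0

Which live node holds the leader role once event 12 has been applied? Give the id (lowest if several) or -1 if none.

1

after 1 — timeout(1): n1:cand/t1/[-]
after 2 — deliver 1→2: n2:foll/t1/[-]
after 3 — deliver 2→1: ·
after 4 — deliver 1→3: n3:foll/t1/[-]
after 5 — deliver 3→1: n1:lead/t1/[-]
after 6 — deliver 1→0: n0:foll/t1/[-]
after 7 — deliver 0→1: ·
after 8 — timeout(1): n1:cand/t2/[-]
after 9 — deliver 1→3: n3:foll/t2/[-]
after 10 — deliver 3→1: ·
after 11 — deliver 1→0: n0:foll/t2/[-]
after 12 — deliver 0→1: n1:lead/t2/[-]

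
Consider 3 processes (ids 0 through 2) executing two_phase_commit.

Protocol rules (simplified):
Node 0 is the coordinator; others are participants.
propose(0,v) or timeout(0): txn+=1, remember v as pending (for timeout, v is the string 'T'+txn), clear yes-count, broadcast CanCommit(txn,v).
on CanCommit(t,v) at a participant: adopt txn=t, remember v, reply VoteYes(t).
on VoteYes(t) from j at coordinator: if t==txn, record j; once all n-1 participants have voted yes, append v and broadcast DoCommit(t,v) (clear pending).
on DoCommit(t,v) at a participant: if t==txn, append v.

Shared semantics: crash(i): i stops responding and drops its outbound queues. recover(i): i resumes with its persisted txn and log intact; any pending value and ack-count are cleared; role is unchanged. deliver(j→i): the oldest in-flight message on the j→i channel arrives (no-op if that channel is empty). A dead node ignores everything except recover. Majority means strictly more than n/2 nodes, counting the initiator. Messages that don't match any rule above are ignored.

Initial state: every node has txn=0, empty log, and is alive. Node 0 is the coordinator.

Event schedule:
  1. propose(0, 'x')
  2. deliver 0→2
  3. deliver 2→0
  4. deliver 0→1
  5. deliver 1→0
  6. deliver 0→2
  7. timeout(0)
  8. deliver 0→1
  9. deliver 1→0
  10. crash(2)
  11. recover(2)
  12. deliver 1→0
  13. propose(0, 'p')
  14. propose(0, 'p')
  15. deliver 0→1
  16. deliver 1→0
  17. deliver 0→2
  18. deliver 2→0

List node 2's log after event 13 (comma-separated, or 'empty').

[1] propose(0,'x') → N0(coor t1 [-])
[2] deliver 0→2 → N2(part t1 [-])
[3] deliver 2→0 → ∅
[4] deliver 0→1 → N1(part t1 [-])
[5] deliver 1→0 → N0(coor t1 [x])
[6] deliver 0→2 → N2(part t1 [x])
[7] timeout(0) → N0(coor t2 [x])
[8] deliver 0→1 → N1(part t1 [x])
[9] deliver 1→0 → ∅
[10] crash(2) → N2(✗part t1 [x])
[11] recover(2) → N2(part t1 [x])
[12] deliver 1→0 → ∅
[13] propose(0,'p') → N0(coor t3 [x])

x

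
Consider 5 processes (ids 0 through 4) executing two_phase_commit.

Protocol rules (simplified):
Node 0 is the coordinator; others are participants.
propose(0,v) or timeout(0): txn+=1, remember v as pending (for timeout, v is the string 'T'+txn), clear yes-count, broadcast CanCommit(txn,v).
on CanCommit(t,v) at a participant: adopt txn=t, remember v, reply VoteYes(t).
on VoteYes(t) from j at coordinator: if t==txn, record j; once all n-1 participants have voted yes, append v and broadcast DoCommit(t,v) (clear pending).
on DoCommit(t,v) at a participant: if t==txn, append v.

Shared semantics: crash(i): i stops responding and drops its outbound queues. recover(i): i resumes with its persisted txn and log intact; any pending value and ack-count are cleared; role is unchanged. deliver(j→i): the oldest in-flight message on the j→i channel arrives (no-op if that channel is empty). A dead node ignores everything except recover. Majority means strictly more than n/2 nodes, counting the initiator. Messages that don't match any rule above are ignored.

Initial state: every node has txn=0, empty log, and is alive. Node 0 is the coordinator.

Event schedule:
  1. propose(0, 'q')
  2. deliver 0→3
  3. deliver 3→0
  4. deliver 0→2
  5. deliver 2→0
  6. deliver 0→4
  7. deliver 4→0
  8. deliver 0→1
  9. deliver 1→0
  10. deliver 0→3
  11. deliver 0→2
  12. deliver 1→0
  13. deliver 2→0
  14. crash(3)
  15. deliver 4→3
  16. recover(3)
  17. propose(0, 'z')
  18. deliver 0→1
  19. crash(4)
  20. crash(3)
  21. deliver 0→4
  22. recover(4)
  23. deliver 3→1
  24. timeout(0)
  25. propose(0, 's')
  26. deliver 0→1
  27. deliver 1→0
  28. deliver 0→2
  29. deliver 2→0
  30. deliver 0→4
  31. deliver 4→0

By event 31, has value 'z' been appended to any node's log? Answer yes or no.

no

e1 propose(0,'q'): 0[coor,t=1,-]
e2 deliver 0→3: 3[part,t=1,-]
e3 deliver 3→0: ·
e4 deliver 0→2: 2[part,t=1,-]
e5 deliver 2→0: ·
e6 deliver 0→4: 4[part,t=1,-]
e7 deliver 4→0: ·
e8 deliver 0→1: 1[part,t=1,-]
e9 deliver 1→0: 0[coor,t=1,q]
e10 deliver 0→3: 3[part,t=1,q]
e11 deliver 0→2: 2[part,t=1,q]
e12 deliver 1→0: ·
e13 deliver 2→0: ·
e14 crash(3): 3[✗part,t=1,q]
e15 deliver 4→3: ·
e16 recover(3): 3[part,t=1,q]
e17 propose(0,'z'): 0[coor,t=2,q]
e18 deliver 0→1: 1[part,t=1,q]
e19 crash(4): 4[✗part,t=1,-]
e20 crash(3): 3[✗part,t=1,q]
e21 deliver 0→4: ·
e22 recover(4): 4[part,t=1,-]
e23 deliver 3→1: ·
e24 timeout(0): 0[coor,t=3,q]
e25 propose(0,'s'): 0[coor,t=4,q]
e26 deliver 0→1: 1[part,t=2,q]
e27 deliver 1→0: ·
e28 deliver 0→2: 2[part,t=2,q]
e29 deliver 2→0: ·
e30 deliver 0→4: 4[part,t=1,q]
e31 deliver 4→0: ·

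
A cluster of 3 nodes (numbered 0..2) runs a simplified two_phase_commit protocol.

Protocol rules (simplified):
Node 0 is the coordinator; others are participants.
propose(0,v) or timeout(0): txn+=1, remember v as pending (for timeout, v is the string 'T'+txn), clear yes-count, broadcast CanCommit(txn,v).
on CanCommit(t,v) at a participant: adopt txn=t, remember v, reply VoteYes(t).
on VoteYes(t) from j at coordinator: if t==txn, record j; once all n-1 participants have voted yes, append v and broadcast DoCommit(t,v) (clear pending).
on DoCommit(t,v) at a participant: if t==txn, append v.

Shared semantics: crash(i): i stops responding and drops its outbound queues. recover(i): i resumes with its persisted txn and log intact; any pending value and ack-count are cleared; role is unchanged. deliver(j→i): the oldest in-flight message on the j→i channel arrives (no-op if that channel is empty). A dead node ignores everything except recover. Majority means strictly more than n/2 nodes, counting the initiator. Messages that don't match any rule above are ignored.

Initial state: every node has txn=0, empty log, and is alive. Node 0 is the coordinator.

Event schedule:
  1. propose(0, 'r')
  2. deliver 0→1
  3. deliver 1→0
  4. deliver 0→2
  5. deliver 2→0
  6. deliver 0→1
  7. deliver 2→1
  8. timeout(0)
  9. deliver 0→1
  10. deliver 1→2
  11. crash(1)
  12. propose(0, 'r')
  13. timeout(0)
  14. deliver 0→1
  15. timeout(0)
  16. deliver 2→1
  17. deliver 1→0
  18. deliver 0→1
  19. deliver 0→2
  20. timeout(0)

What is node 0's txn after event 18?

after 1 — propose(0,'r'): n0:coor/t1/[-]
after 2 — deliver 0→1: n1:part/t1/[-]
after 3 — deliver 1→0: ·
after 4 — deliver 0→2: n2:part/t1/[-]
after 5 — deliver 2→0: n0:coor/t1/[r]
after 6 — deliver 0→1: n1:part/t1/[r]
after 7 — deliver 2→1: ·
after 8 — timeout(0): n0:coor/t2/[r]
after 9 — deliver 0→1: n1:part/t2/[r]
after 10 — deliver 1→2: ·
after 11 — crash(1): n1:✗part/t2/[r]
after 12 — propose(0,'r'): n0:coor/t3/[r]
after 13 — timeout(0): n0:coor/t4/[r]
after 14 — deliver 0→1: ·
after 15 — timeout(0): n0:coor/t5/[r]
after 16 — deliver 2→1: ·
after 17 — deliver 1→0: ·
after 18 — deliver 0→1: ·

5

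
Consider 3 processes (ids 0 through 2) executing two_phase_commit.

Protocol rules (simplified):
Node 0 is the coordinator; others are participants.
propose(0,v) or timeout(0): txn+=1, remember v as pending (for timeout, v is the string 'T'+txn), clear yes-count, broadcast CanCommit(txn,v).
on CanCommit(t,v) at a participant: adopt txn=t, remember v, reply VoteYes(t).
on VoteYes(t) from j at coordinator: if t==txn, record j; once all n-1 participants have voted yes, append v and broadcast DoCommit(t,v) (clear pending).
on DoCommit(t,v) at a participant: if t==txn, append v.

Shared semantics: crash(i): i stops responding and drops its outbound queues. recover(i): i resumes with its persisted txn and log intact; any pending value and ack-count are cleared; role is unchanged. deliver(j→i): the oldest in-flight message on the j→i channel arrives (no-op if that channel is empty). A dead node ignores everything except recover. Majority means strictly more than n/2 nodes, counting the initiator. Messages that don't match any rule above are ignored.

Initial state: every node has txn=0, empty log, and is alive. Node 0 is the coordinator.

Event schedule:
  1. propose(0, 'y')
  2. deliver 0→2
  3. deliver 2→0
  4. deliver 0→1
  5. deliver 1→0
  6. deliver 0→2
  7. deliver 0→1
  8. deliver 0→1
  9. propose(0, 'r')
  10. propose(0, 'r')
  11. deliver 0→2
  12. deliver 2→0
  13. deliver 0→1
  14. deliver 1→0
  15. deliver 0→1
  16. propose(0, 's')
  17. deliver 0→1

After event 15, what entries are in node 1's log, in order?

[1] propose(0,'y') → N0(coor t1 [-])
[2] deliver 0→2 → N2(part t1 [-])
[3] deliver 2→0 → ∅
[4] deliver 0→1 → N1(part t1 [-])
[5] deliver 1→0 → N0(coor t1 [y])
[6] deliver 0→2 → N2(part t1 [y])
[7] deliver 0→1 → N1(part t1 [y])
[8] deliver 0→1 → ∅
[9] propose(0,'r') → N0(coor t2 [y])
[10] propose(0,'r') → N0(coor t3 [y])
[11] deliver 0→2 → N2(part t2 [y])
[12] deliver 2→0 → ∅
[13] deliver 0→1 → N1(part t2 [y])
[14] deliver 1→0 → ∅
[15] deliver 0→1 → N1(part t3 [y])

y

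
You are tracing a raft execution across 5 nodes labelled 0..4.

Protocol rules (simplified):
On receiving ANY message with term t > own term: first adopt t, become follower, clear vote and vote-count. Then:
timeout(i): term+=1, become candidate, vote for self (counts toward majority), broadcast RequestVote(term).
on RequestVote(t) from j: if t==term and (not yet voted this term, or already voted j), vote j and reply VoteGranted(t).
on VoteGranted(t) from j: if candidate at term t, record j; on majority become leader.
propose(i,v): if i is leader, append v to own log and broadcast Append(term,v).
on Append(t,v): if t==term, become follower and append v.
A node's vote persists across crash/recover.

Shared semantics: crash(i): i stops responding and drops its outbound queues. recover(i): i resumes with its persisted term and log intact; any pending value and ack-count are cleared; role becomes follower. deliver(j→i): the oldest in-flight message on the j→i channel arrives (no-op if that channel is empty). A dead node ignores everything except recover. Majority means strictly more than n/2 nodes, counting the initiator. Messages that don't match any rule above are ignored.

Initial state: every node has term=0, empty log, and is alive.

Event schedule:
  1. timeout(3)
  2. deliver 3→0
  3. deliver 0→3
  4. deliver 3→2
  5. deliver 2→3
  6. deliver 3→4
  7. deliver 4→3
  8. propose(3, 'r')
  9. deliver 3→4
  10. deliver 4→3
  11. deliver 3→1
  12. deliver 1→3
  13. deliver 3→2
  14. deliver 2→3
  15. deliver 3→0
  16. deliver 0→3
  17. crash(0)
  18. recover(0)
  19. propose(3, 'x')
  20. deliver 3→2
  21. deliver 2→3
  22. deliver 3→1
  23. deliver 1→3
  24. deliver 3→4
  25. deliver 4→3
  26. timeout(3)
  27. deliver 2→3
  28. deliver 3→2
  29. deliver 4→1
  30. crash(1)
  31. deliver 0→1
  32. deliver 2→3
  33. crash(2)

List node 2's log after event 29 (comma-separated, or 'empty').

r,x

after 1 — timeout(3): n3:cand/t1/[-]
after 2 — deliver 3→0: n0:foll/t1/[-]
after 3 — deliver 0→3: ·
after 4 — deliver 3→2: n2:foll/t1/[-]
after 5 — deliver 2→3: n3:lead/t1/[-]
after 6 — deliver 3→4: n4:foll/t1/[-]
after 7 — deliver 4→3: ·
after 8 — propose(3,'r'): n3:lead/t1/[r]
after 9 — deliver 3→4: n4:foll/t1/[r]
after 10 — deliver 4→3: ·
after 11 — deliver 3→1: n1:foll/t1/[-]
after 12 — deliver 1→3: ·
after 13 — deliver 3→2: n2:foll/t1/[r]
after 14 — deliver 2→3: ·
after 15 — deliver 3→0: n0:foll/t1/[r]
after 16 — deliver 0→3: ·
after 17 — crash(0): n0:✗foll/t1/[r]
after 18 — recover(0): n0:foll/t1/[r]
after 19 — propose(3,'x'): n3:lead/t1/[r,x]
after 20 — deliver 3→2: n2:foll/t1/[r,x]
after 21 — deliver 2→3: ·
after 22 — deliver 3→1: n1:foll/t1/[r]
after 23 — deliver 1→3: ·
after 24 — deliver 3→4: n4:foll/t1/[r,x]
after 25 — deliver 4→3: ·
after 26 — timeout(3): n3:cand/t2/[r,x]
after 27 — deliver 2→3: ·
after 28 — deliver 3→2: n2:foll/t2/[r,x]
after 29 — deliver 4→1: ·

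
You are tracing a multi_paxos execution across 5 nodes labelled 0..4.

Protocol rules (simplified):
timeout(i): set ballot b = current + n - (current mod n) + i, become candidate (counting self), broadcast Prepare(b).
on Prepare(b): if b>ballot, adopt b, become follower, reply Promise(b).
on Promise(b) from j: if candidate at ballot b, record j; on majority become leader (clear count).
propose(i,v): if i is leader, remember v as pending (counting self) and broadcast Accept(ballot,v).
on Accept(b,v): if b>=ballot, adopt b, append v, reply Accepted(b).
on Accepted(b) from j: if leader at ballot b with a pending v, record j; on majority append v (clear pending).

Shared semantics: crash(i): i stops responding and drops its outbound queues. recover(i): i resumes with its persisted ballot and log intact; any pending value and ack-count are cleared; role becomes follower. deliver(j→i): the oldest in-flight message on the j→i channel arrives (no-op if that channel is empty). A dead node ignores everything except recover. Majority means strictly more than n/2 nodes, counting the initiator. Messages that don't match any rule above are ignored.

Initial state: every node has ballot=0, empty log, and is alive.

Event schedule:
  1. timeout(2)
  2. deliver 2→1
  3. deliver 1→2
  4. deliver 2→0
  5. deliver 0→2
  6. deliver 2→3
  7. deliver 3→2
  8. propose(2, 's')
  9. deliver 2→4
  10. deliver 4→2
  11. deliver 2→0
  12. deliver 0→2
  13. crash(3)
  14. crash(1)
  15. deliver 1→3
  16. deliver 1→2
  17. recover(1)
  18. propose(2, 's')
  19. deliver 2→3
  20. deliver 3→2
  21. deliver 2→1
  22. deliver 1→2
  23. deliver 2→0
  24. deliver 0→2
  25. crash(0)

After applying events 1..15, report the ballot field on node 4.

[1] timeout(2) → N2(cand b7 [-])
[2] deliver 2→1 → N1(foll b7 [-])
[3] deliver 1→2 → ∅
[4] deliver 2→0 → N0(foll b7 [-])
[5] deliver 0→2 → N2(lead b7 [-])
[6] deliver 2→3 → N3(foll b7 [-])
[7] deliver 3→2 → ∅
[8] propose(2,'s') → ∅
[9] deliver 2→4 → N4(foll b7 [-])
[10] deliver 4→2 → ∅
[11] deliver 2→0 → N0(foll b7 [s])
[12] deliver 0→2 → ∅
[13] crash(3) → N3(✗foll b7 [-])
[14] crash(1) → N1(✗foll b7 [-])
[15] deliver 1→3 → ∅

7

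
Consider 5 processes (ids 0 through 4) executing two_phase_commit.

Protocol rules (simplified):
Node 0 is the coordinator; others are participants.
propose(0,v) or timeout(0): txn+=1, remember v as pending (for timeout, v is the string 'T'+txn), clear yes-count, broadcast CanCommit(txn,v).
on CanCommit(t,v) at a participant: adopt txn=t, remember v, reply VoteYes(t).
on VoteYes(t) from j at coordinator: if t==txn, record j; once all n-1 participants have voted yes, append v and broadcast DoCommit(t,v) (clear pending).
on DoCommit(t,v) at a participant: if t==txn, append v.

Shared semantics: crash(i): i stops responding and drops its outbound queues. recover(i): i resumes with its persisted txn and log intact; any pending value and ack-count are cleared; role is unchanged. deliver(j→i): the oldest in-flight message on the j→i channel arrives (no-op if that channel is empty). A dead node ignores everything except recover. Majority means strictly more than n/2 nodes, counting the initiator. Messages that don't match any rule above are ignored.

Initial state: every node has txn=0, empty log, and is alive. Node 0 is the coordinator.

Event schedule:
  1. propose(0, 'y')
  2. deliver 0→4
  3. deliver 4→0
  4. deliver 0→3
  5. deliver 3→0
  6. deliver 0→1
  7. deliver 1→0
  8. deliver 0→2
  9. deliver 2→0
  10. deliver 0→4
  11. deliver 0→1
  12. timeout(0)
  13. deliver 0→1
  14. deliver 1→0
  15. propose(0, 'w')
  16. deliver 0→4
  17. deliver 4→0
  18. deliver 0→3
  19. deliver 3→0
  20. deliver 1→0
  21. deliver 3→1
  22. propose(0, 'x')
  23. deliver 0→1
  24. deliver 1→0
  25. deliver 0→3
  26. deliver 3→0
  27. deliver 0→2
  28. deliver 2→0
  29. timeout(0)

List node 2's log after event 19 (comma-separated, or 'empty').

[1] propose(0,'y') → N0(coor t1 [-])
[2] deliver 0→4 → N4(part t1 [-])
[3] deliver 4→0 → ∅
[4] deliver 0→3 → N3(part t1 [-])
[5] deliver 3→0 → ∅
[6] deliver 0→1 → N1(part t1 [-])
[7] deliver 1→0 → ∅
[8] deliver 0→2 → N2(part t1 [-])
[9] deliver 2→0 → N0(coor t1 [y])
[10] deliver 0→4 → N4(part t1 [y])
[11] deliver 0→1 → N1(part t1 [y])
[12] timeout(0) → N0(coor t2 [y])
[13] deliver 0→1 → N1(part t2 [y])
[14] deliver 1→0 → ∅
[15] propose(0,'w') → N0(coor t3 [y])
[16] deliver 0→4 → N4(part t2 [y])
[17] deliver 4→0 → ∅
[18] deliver 0→3 → N3(part t1 [y])
[19] deliver 3→0 → ∅

empty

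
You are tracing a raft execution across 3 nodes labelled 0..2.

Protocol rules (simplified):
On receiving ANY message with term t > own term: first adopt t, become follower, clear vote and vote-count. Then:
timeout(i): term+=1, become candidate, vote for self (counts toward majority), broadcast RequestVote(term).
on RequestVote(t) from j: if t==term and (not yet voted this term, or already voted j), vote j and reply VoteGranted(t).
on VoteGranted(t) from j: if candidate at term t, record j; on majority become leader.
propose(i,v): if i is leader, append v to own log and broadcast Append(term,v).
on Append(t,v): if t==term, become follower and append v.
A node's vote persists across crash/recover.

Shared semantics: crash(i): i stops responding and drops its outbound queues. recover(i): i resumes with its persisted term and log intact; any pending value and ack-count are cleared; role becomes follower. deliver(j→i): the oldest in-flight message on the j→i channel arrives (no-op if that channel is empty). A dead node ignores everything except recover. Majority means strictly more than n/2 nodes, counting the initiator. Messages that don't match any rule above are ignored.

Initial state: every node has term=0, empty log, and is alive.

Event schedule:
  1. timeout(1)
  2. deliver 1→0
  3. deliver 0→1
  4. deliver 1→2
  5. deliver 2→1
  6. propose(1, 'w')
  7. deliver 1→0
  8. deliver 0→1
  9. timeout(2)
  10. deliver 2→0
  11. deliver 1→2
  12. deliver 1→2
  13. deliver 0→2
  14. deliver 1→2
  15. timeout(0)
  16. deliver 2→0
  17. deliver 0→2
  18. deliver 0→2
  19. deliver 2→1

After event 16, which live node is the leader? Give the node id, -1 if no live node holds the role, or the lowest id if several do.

e1 timeout(1): 1[cand,t=1,-]
e2 deliver 1→0: 0[foll,t=1,-]
e3 deliver 0→1: 1[lead,t=1,-]
e4 deliver 1→2: 2[foll,t=1,-]
e5 deliver 2→1: ·
e6 propose(1,'w'): 1[lead,t=1,w]
e7 deliver 1→0: 0[foll,t=1,w]
e8 deliver 0→1: ·
e9 timeout(2): 2[cand,t=2,-]
e10 deliver 2→0: 0[foll,t=2,w]
e11 deliver 1→2: ·
e12 deliver 1→2: ·
e13 deliver 0→2: 2[lead,t=2,-]
e14 deliver 1→2: ·
e15 timeout(0): 0[cand,t=3,w]
e16 deliver 2→0: ·

1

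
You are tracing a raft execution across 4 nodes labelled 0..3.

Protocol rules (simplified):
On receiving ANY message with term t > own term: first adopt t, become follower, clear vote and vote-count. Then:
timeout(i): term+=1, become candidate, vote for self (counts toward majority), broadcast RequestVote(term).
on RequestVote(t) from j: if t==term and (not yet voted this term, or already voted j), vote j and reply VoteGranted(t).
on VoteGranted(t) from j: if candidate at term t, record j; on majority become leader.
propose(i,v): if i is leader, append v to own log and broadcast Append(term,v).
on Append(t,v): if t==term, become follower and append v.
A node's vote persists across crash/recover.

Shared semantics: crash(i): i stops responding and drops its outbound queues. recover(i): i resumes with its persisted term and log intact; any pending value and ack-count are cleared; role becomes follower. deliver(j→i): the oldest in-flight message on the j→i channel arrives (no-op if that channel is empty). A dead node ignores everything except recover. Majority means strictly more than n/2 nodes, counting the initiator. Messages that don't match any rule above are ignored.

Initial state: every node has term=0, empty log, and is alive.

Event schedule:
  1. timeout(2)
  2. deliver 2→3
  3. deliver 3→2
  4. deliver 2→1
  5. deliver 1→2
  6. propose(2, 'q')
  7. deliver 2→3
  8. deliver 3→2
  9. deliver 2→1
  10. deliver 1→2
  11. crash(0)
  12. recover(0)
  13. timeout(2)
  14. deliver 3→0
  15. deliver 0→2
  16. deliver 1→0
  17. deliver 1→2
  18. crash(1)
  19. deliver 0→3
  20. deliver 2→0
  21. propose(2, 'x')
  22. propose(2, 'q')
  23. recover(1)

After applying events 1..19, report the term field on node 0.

0

1. timeout(2):  <2:cand t1 ->
2. deliver 2→3:  <3:foll t1 ->
3. deliver 3→2:  nop
4. deliver 2→1:  <1:foll t1 ->
5. deliver 1→2:  <2:lead t1 ->
6. propose(2,'q'):  <2:lead t1 q>
7. deliver 2→3:  <3:foll t1 q>
8. deliver 3→2:  nop
9. deliver 2→1:  <1:foll t1 q>
10. deliver 1→2:  nop
11. crash(0):  <0:✗foll t0 ->
12. recover(0):  <0:foll t0 ->
13. timeout(2):  <2:cand t2 q>
14. deliver 3→0:  nop
15. deliver 0→2:  nop
16. deliver 1→0:  nop
17. deliver 1→2:  nop
18. crash(1):  <1:✗foll t1 q>
19. deliver 0→3:  nop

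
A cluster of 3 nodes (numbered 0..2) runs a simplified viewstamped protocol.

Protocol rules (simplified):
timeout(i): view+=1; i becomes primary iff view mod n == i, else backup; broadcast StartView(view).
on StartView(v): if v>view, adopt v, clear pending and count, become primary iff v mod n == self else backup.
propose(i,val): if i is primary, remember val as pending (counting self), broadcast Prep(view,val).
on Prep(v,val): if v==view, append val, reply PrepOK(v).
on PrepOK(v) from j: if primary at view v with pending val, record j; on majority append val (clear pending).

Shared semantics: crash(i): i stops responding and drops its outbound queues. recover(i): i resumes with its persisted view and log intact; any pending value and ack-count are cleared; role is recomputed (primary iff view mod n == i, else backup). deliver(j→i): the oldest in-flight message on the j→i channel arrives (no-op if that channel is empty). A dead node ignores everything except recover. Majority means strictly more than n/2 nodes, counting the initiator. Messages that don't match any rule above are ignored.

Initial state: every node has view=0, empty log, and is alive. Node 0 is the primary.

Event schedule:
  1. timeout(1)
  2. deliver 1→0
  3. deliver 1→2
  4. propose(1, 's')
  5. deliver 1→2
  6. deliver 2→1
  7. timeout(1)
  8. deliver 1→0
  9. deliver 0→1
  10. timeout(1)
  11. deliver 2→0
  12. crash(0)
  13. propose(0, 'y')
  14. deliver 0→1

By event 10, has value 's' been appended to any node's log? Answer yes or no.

e1 timeout(1): 1[prim,v=1,-]
e2 deliver 1→0: 0[back,v=1,-]
e3 deliver 1→2: 2[back,v=1,-]
e4 propose(1,'s'): ·
e5 deliver 1→2: 2[back,v=1,s]
e6 deliver 2→1: 1[prim,v=1,s]
e7 timeout(1): 1[back,v=2,s]
e8 deliver 1→0: 0[back,v=1,s]
e9 deliver 0→1: ·
e10 timeout(1): 1[back,v=3,s]

yes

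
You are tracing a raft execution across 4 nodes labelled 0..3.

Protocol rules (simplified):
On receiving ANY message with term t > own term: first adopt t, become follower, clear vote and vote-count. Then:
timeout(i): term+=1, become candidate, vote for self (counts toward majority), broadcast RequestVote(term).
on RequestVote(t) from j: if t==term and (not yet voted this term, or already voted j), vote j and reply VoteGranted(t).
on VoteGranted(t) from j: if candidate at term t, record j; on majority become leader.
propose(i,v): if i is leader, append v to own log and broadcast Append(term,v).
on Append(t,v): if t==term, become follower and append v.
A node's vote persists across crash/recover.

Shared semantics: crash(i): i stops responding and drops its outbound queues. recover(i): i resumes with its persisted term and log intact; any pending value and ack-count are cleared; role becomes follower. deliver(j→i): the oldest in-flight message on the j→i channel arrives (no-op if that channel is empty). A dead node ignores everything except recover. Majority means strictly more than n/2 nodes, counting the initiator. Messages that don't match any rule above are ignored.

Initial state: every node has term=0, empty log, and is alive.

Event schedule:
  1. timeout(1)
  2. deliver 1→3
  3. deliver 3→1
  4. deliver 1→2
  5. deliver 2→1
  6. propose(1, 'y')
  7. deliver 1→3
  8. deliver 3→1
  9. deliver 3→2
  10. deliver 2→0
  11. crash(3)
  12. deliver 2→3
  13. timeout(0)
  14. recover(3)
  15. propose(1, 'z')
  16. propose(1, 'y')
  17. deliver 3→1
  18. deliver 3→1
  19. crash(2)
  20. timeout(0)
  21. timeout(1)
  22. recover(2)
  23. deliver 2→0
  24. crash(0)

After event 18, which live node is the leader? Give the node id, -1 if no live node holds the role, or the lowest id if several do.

1. timeout(1):  <1:cand t1 ->
2. deliver 1→3:  <3:foll t1 ->
3. deliver 3→1:  nop
4. deliver 1→2:  <2:foll t1 ->
5. deliver 2→1:  <1:lead t1 ->
6. propose(1,'y'):  <1:lead t1 y>
7. deliver 1→3:  <3:foll t1 y>
8. deliver 3→1:  nop
9. deliver 3→2:  nop
10. deliver 2→0:  nop
11. crash(3):  <3:✗foll t1 y>
12. deliver 2→3:  nop
13. timeout(0):  <0:cand t1 ->
14. recover(3):  <3:foll t1 y>
15. propose(1,'z'):  <1:lead t1 y,z>
16. propose(1,'y'):  <1:lead t1 y,z,y>
17. deliver 3→1:  nop
18. deliver 3→1:  nop

1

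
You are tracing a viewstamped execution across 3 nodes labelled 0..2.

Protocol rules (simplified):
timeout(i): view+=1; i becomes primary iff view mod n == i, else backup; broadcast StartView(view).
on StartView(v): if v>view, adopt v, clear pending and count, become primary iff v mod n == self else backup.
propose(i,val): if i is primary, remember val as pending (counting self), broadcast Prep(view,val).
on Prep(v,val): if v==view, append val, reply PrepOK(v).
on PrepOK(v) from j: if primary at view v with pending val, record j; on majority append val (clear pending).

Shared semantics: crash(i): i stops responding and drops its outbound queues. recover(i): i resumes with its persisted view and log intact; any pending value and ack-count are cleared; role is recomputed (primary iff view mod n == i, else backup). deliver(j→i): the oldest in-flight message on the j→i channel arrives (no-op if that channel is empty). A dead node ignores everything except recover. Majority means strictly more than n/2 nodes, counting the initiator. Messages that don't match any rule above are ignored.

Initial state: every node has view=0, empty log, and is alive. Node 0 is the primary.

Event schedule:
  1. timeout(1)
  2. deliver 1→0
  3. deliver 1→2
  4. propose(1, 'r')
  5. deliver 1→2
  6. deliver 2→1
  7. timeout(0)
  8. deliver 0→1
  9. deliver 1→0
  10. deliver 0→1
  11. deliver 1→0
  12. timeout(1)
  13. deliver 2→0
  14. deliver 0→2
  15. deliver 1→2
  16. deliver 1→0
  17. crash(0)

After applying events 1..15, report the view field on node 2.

3

after 1 — timeout(1): n1:prim/v1/[-]
after 2 — deliver 1→0: n0:back/v1/[-]
after 3 — deliver 1→2: n2:back/v1/[-]
after 4 — propose(1,'r'): ·
after 5 — deliver 1→2: n2:back/v1/[r]
after 6 — deliver 2→1: n1:prim/v1/[r]
after 7 — timeout(0): n0:back/v2/[-]
after 8 — deliver 0→1: n1:back/v2/[r]
after 9 — deliver 1→0: ·
after 10 — deliver 0→1: ·
after 11 — deliver 1→0: ·
after 12 — timeout(1): n1:back/v3/[r]
after 13 — deliver 2→0: ·
after 14 — deliver 0→2: n2:prim/v2/[r]
after 15 — deliver 1→2: n2:back/v3/[r]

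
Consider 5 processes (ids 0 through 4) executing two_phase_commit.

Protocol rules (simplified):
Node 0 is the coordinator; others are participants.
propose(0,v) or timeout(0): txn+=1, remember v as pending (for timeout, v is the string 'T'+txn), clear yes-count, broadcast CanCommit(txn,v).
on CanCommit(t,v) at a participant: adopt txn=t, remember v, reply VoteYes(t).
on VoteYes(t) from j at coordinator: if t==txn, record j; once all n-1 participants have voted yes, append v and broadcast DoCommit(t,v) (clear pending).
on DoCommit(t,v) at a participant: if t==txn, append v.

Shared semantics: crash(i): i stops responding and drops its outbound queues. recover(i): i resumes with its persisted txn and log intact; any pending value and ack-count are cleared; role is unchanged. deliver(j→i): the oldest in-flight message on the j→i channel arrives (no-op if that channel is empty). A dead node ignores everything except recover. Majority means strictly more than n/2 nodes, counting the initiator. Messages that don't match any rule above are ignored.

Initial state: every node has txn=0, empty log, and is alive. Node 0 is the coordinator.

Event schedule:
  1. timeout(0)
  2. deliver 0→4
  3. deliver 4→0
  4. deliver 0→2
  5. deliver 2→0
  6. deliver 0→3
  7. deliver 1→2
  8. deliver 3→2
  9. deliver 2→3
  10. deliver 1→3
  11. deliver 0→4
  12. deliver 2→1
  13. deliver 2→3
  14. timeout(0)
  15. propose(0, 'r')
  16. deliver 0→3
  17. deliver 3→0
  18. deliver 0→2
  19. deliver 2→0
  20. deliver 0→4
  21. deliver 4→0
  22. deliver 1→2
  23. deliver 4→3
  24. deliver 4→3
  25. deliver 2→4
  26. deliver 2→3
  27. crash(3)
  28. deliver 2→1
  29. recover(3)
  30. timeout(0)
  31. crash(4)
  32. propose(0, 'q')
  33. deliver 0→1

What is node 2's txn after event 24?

2

step 1 timeout(0): 0={coor,t=1,log=-}
step 2 deliver 0→4: 4={part,t=1,log=-}
step 3 deliver 4→0: —
step 4 deliver 0→2: 2={part,t=1,log=-}
step 5 deliver 2→0: —
step 6 deliver 0→3: 3={part,t=1,log=-}
step 7 deliver 1→2: —
step 8 deliver 3→2: —
step 9 deliver 2→3: —
step 10 deliver 1→3: —
step 11 deliver 0→4: —
step 12 deliver 2→1: —
step 13 deliver 2→3: —
step 14 timeout(0): 0={coor,t=2,log=-}
step 15 propose(0,'r'): 0={coor,t=3,log=-}
step 16 deliver 0→3: 3={part,t=2,log=-}
step 17 deliver 3→0: —
step 18 deliver 0→2: 2={part,t=2,log=-}
step 19 deliver 2→0: —
step 20 deliver 0→4: 4={part,t=2,log=-}
step 21 deliver 4→0: —
step 22 deliver 1→2: —
step 23 deliver 4→3: —
step 24 deliver 4→3: —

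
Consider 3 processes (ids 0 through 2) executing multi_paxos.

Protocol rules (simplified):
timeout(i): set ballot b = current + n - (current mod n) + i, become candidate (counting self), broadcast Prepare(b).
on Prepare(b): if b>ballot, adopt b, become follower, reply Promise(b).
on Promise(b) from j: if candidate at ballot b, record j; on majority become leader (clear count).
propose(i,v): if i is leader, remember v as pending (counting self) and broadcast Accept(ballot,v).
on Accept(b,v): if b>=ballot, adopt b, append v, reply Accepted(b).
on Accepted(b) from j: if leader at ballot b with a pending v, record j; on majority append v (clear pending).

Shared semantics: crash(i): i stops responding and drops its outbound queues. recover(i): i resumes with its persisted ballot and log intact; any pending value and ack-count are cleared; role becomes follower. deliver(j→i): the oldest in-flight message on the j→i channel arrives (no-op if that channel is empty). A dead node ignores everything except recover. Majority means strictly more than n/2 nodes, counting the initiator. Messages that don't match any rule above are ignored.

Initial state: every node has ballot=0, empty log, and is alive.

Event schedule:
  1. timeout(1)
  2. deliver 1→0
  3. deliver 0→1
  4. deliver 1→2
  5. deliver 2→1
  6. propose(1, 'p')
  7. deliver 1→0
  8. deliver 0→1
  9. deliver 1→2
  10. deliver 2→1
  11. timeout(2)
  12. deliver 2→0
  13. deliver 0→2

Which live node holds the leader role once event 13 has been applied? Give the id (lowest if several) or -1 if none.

step 1 timeout(1): 1={cand,b=4,log=-}
step 2 deliver 1→0: 0={foll,b=4,log=-}
step 3 deliver 0→1: 1={lead,b=4,log=-}
step 4 deliver 1→2: 2={foll,b=4,log=-}
step 5 deliver 2→1: —
step 6 propose(1,'p'): —
step 7 deliver 1→0: 0={foll,b=4,log=p}
step 8 deliver 0→1: 1={lead,b=4,log=p}
step 9 deliver 1→2: 2={foll,b=4,log=p}
step 10 deliver 2→1: —
step 11 timeout(2): 2={cand,b=8,log=p}
step 12 deliver 2→0: 0={foll,b=8,log=p}
step 13 deliver 0→2: 2={lead,b=8,log=p}

1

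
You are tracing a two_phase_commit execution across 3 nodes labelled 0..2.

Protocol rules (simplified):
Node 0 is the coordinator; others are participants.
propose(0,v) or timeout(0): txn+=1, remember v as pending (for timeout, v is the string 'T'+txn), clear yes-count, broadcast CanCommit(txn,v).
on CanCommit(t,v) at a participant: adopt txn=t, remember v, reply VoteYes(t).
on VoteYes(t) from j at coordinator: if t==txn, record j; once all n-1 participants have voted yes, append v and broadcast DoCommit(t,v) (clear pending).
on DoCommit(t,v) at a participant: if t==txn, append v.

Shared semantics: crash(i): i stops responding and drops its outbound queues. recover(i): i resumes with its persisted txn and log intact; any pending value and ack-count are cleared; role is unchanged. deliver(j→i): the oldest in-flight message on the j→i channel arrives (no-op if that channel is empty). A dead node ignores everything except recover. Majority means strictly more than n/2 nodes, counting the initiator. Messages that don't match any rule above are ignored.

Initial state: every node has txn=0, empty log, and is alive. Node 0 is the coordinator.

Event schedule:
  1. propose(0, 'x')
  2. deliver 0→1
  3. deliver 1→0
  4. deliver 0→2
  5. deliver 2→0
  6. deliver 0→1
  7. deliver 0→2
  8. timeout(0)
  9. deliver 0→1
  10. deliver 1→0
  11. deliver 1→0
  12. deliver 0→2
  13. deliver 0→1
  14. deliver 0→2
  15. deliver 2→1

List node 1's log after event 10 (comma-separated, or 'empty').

e1 propose(0,'x'): 0[coor,t=1,-]
e2 deliver 0→1: 1[part,t=1,-]
e3 deliver 1→0: ·
e4 deliver 0→2: 2[part,t=1,-]
e5 deliver 2→0: 0[coor,t=1,x]
e6 deliver 0→1: 1[part,t=1,x]
e7 deliver 0→2: 2[part,t=1,x]
e8 timeout(0): 0[coor,t=2,x]
e9 deliver 0→1: 1[part,t=2,x]
e10 deliver 1→0: ·

x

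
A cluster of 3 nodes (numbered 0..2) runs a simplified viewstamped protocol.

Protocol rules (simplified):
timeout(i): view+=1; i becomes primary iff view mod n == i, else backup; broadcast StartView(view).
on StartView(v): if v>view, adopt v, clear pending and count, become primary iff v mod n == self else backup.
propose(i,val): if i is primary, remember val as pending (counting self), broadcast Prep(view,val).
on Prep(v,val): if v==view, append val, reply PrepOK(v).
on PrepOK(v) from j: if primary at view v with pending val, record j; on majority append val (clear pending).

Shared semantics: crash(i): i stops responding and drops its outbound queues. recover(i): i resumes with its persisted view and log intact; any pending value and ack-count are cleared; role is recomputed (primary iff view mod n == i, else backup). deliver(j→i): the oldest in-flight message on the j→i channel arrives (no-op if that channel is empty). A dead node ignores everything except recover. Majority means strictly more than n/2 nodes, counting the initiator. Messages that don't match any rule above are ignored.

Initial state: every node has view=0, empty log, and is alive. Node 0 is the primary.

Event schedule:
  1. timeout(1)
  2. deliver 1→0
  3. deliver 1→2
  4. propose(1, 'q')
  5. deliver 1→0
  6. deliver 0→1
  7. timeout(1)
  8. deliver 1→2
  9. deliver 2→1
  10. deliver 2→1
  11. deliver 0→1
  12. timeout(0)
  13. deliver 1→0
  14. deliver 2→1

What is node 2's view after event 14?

1

[1] timeout(1) → N1(prim v1 [-])
[2] deliver 1→0 → N0(back v1 [-])
[3] deliver 1→2 → N2(back v1 [-])
[4] propose(1,'q') → ∅
[5] deliver 1→0 → N0(back v1 [q])
[6] deliver 0→1 → N1(prim v1 [q])
[7] timeout(1) → N1(back v2 [q])
[8] deliver 1→2 → N2(back v1 [q])
[9] deliver 2→1 → ∅
[10] deliver 2→1 → ∅
[11] deliver 0→1 → ∅
[12] timeout(0) → N0(back v2 [q])
[13] deliver 1→0 → ∅
[14] deliver 2→1 → ∅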